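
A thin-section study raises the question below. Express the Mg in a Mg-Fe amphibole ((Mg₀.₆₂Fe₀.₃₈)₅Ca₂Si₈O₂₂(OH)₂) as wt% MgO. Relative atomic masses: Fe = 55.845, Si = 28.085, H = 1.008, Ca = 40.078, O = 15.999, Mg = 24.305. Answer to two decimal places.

14.32 wt%

Molar mass of (Mg₀.₆₂Fe₀.₃₈)₅Ca₂Si₈O₂₂(OH)₂ = 3.10×24.305 + 1.90×55.845 + 2×40.078 + 8×28.085 + 24×15.999 + 2×1.008 = 872.279 g/mol.
Each formula unit contains 3.10 Mg, equivalent to 3.10/1 = 3.1000 mol MgO.
M(MgO) = 1×24.305 + 1×15.999 = 40.304 g/mol.
Mass of MgO per formula unit = 3.1000 × 40.304 = 124.942 g.
MgO wt% = 124.942 / 872.279 × 100 = 14.32%.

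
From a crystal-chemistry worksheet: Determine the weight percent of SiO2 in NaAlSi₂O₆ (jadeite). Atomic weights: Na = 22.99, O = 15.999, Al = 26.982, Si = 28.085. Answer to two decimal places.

59.45 wt%

M(NaAlSi₂O₆) = 202.136 g/mol; M(SiO2) = 60.083 g/mol.
Moles SiO2 per formula unit = 2 Si ÷ 1 = 2.0000.
SiO2 fraction = (2.0000 × 60.083) / 202.136 = 120.166/202.136 = 0.5945.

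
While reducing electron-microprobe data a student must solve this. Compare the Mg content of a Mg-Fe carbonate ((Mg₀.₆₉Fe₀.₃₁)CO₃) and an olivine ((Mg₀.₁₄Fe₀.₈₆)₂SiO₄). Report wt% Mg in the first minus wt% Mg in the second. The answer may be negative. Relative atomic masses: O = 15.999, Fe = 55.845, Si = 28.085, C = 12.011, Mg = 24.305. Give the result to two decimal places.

Mg in (Mg₀.₆₉Fe₀.₃₁)CO₃: molar mass 94.090 g/mol; 0.69×24.305 = 16.770 g → 17.82 wt%.
Mg in (Mg₀.₁₄Fe₀.₈₆)₂SiO₄: molar mass 194.940 g/mol; 0.28×24.305 = 6.805 g → 3.49 wt%.
Difference = 17.82 − 3.49 = 14.33 percentage points.

14.33 percentage points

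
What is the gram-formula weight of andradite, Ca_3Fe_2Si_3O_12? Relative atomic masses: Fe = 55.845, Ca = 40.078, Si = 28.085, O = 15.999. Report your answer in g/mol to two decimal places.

508.17 g/mol

M = 3*40.078 + 2*55.845 + 3*28.085 + 12*15.999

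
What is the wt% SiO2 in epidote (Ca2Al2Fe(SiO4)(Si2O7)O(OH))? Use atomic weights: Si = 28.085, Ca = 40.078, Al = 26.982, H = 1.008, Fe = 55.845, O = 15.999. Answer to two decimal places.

M(Ca2Al2Fe(SiO4)(Si2O7)O(OH)) = 483.215 g/mol; M(SiO2) = 60.083 g/mol.
Moles SiO2 per formula unit = 3 Si ÷ 1 = 3.0000.
SiO2 fraction = (3.0000 × 60.083) / 483.215 = 180.249/483.215 = 0.3730.

37.30 wt%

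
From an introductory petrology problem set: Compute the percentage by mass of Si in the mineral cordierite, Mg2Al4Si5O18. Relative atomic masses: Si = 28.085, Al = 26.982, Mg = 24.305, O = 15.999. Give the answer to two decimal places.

24.01 weight percent

Molar mass of Mg2Al4Si5O18: 2·24.305 + 4·26.982 + 5·28.085 + 18·15.999 = 584.945 g/mol.
Mass of Si per formula unit: 5 × 28.085 = 140.425 g.
Weight fraction Si = 140.425 / 584.945 = 0.2401.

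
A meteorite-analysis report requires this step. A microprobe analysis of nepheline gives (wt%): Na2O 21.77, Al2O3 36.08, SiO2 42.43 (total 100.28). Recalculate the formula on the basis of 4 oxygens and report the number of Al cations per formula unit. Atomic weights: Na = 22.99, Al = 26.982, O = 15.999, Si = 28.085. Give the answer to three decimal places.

21.77 wt% Na2O ÷ 61.979 g/mol = 0.35125 mol, giving 0.70250 Na and 0.35125 O.
36.08 wt% Al2O3 ÷ 101.961 g/mol = 0.35386 mol, giving 0.70772 Al and 1.06158 O.
42.43 wt% SiO2 ÷ 60.083 g/mol = 0.70619 mol, giving 0.70619 Si and 1.41238 O.
Oxygen sums to 2.82521; scaling by 4/2.82521 = 1.41582 puts the formula on 4 O.
Al: 0.70772 × 1.41582 = 1.002 atoms per formula unit.

1.002 Al apfu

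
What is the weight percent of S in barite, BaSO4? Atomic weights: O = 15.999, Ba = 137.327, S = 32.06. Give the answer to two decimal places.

Formula mass = 1×137.327 + 1×32.06 + 4×15.999 = 233.383 g/mol, of which 32.060 g is S.
So S makes up 32.060/233.383 = 0.1374 of the mass, i.e. 13.74%.

13.74 mass %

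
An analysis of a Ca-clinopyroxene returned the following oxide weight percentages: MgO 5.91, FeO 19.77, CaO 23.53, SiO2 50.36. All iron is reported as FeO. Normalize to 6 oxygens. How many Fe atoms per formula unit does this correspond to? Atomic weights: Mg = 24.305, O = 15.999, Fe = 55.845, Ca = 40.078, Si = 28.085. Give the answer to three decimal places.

0.656 Fe apfu

MgO (M=40.304): mol = 0.14664; Mg = 0.14664, O = 0.14664.
FeO (M=71.844): mol = 0.27518; Fe = 0.27518, O = 0.27518.
CaO (M=56.077): mol = 0.41960; Ca = 0.41960, O = 0.41960.
SiO2 (M=60.083): mol = 0.83817; Si = 0.83817, O = 1.67634.
ΣO = 2.51776; factor = 6/ΣO = 2.38307.
Fe apfu = 0.27518 × 2.38307 = 0.656.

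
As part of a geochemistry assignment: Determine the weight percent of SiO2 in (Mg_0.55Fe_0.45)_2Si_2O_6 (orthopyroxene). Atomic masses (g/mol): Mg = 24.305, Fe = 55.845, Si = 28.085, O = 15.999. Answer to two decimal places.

52.44 wt%

Molar mass of (Mg_0.55Fe_0.45)_2Si_2O_6 = 1.10·24.305 + 0.90·55.845 + 2·28.085 + 6·15.999 = 229.160 g/mol.
Each formula unit contains 2 Si, equivalent to 2/1 = 2.0000 mol SiO2.
M(SiO2) = 1×28.085 + 2×15.999 = 60.083 g/mol.
Mass of SiO2 per formula unit = 2.0000 × 60.083 = 120.166 g.
SiO2 wt% = 120.166 / 229.160 × 100 = 52.44%.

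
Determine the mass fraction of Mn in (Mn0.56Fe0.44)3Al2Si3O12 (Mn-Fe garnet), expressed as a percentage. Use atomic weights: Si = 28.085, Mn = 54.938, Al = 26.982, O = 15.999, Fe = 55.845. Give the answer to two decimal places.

Formula mass = 1.68×54.938 + 1.32×55.845 + 2×26.982 + 3×28.085 + 12×15.999 = 496.218 g/mol, of which 92.296 g is Mn.
So Mn makes up 92.296/496.218 = 0.1860 of the mass, i.e. 18.60%.

18.60 mass %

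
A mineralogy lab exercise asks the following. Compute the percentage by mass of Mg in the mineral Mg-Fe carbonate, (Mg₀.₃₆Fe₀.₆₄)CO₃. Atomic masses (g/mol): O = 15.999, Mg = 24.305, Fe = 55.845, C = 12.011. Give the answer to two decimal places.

8.37 wt%

M((Mg₀.₃₆Fe₀.₆₄)CO₃) = 104.499 g/mol.
Mg contributes 0.36 × 24.305 = 8.750 g per mole.
8.750/104.499 = 0.0837 → 8.37%.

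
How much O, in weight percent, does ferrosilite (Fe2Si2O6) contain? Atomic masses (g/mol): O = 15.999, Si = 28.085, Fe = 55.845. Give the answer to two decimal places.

36.38 weight percent

Formula mass = 2·55.845 + 2·28.085 + 6·15.999 = 263.854 g/mol, of which 95.994 g is O.
So O makes up 95.994/263.854 = 0.3638 of the mass, i.e. 36.38%.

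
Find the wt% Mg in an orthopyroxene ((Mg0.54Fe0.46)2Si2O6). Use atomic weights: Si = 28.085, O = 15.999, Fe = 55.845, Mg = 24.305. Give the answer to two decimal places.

Formula mass = 1.08×24.305 + 0.92×55.845 + 2×28.085 + 6×15.999 = 229.791 g/mol, of which 26.249 g is Mg.
So Mg makes up 26.249/229.791 = 0.1142 of the mass, i.e. 11.42%.

11.42 weight percent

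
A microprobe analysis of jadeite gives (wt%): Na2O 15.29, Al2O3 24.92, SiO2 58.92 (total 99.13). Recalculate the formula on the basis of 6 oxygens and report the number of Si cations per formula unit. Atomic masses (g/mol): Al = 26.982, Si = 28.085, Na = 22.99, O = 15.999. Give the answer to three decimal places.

2.000 Si apfu

Na2O (M=61.979): mol = 0.24670; Na = 0.49340, O = 0.24670.
Al2O3 (M=101.961): mol = 0.24441; Al = 0.48882, O = 0.73323.
SiO2 (M=60.083): mol = 0.98064; Si = 0.98064, O = 1.96128.
ΣO = 2.94121; factor = 6/ΣO = 2.03998.
Si apfu = 0.98064 × 2.03998 = 2.000.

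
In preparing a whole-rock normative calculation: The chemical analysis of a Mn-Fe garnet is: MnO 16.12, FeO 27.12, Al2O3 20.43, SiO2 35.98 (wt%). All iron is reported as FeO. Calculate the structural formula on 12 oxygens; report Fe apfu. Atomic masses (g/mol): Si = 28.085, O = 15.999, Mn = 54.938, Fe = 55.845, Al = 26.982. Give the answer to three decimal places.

1.885 Fe apfu

MnO: 16.12/70.937 = 0.22724 mol → 0.22724 mol Mn, 0.22724 mol O.
FeO: 27.12/71.844 = 0.37748 mol → 0.37748 mol Fe, 0.37748 mol O.
Al2O3: 20.43/101.961 = 0.20037 mol → 0.40074 mol Al, 0.60111 mol O.
SiO2: 35.98/60.083 = 0.59884 mol → 0.59884 mol Si, 1.19768 mol O.
Total oxygen = 2.40351 mol. Normalization factor = 12/2.40351 = 4.99270.
Fe per 12 O = 0.37748 × 4.99270 = 1.885.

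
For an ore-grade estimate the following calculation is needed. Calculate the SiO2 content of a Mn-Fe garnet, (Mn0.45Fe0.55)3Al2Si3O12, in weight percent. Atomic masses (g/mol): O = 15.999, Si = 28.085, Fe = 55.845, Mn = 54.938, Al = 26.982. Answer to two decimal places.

M((Mn0.45Fe0.55)3Al2Si3O12) = 496.518 g/mol; M(SiO2) = 60.083 g/mol.
Moles SiO2 per formula unit = 3 Si ÷ 1 = 3.0000.
SiO2 fraction = (3.0000 × 60.083) / 496.518 = 180.249/496.518 = 0.3630.

36.30 wt%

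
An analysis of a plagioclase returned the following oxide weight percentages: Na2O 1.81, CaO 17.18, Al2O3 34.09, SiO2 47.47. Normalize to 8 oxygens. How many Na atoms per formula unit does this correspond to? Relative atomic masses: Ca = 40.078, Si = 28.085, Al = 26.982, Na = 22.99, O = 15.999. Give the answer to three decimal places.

0.160 Na apfu

Na2O: 1.81/61.979 = 0.02920 mol → 0.05840 mol Na, 0.02920 mol O.
CaO: 17.18/56.077 = 0.30636 mol → 0.30636 mol Ca, 0.30636 mol O.
Al2O3: 34.09/101.961 = 0.33434 mol → 0.66868 mol Al, 1.00302 mol O.
SiO2: 47.47/60.083 = 0.79007 mol → 0.79007 mol Si, 1.58014 mol O.
Total oxygen = 2.91872 mol. Normalization factor = 8/2.91872 = 2.74093.
Na per 8 O = 0.05840 × 2.74093 = 0.160.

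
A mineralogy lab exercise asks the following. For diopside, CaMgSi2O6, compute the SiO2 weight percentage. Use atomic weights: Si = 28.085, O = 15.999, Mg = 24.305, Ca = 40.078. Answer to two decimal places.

55.49 wt%

Formula mass = 216.547 g/mol.
2 Si → 2.0000 mol SiO2 per formula unit; M(SiO2) = 60.083, so SiO2 mass = 120.166 g.
120.166/216.547 × 100 = 55.49 wt%.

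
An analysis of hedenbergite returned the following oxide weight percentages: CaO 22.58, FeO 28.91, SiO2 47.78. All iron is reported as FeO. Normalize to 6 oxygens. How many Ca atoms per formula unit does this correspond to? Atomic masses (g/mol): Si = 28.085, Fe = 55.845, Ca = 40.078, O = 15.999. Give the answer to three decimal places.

22.58 wt% CaO ÷ 56.077 g/mol = 0.40266 mol, giving 0.40266 Ca and 0.40266 O.
28.91 wt% FeO ÷ 71.844 g/mol = 0.40240 mol, giving 0.40240 Fe and 0.40240 O.
47.78 wt% SiO2 ÷ 60.083 g/mol = 0.79523 mol, giving 0.79523 Si and 1.59046 O.
Oxygen sums to 2.39552; scaling by 6/2.39552 = 2.50468 puts the formula on 6 O.
Ca: 0.40266 × 2.50468 = 1.009 atoms per formula unit.

1.009 Ca apfu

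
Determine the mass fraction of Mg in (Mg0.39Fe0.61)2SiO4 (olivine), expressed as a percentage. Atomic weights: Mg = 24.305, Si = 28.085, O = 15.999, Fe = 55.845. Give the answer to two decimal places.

Molar mass of (Mg0.39Fe0.61)2SiO4: 0.78×24.305 + 1.22×55.845 + 1×28.085 + 4×15.999 = 179.170 g/mol.
Mass of Mg per formula unit: 0.78 × 24.305 = 18.958 g.
Weight fraction Mg = 18.958 / 179.170 = 0.1058.

10.58 weight percent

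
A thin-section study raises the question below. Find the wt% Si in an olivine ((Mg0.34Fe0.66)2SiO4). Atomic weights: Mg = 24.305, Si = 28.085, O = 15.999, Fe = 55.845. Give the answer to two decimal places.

Molar mass of (Mg0.34Fe0.66)2SiO4: 0.68×24.305 + 1.32×55.845 + 1×28.085 + 4×15.999 = 182.324 g/mol.
Mass of Si per formula unit: 1 × 28.085 = 28.085 g.
Weight fraction Si = 28.085 / 182.324 = 0.1540.

15.40 weight percent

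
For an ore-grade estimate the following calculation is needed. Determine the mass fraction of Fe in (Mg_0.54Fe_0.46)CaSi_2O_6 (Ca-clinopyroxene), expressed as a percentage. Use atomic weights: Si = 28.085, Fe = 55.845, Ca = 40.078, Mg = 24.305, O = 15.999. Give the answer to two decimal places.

Molar mass of (Mg_0.54Fe_0.46)CaSi_2O_6: 0.54×24.305 + 0.46×55.845 + 1×40.078 + 2×28.085 + 6×15.999 = 231.055 g/mol.
Mass of Fe per formula unit: 0.46 × 55.845 = 25.689 g.
Weight fraction Fe = 25.689 / 231.055 = 0.1112.

11.12 weight percent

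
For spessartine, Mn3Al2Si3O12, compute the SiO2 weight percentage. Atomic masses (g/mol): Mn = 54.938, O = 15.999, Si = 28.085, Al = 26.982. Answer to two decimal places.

36.41 wt%

Molar mass of Mn3Al2Si3O12 = 3×54.938 + 2×26.982 + 3×28.085 + 12×15.999 = 495.021 g/mol.
Each formula unit contains 3 Si, equivalent to 3/1 = 3.0000 mol SiO2.
M(SiO2) = 1×28.085 + 2×15.999 = 60.083 g/mol.
Mass of SiO2 per formula unit = 3.0000 × 60.083 = 180.249 g.
SiO2 wt% = 180.249 / 495.021 × 100 = 36.41%.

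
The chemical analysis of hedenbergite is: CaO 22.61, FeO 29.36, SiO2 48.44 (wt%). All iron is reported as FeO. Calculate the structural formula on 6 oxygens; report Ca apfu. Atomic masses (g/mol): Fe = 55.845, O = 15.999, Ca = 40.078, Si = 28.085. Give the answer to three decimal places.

CaO (M=56.077): mol = 0.40320; Ca = 0.40320, O = 0.40320.
FeO (M=71.844): mol = 0.40866; Fe = 0.40866, O = 0.40866.
SiO2 (M=60.083): mol = 0.80622; Si = 0.80622, O = 1.61244.
ΣO = 2.42430; factor = 6/ΣO = 2.47494.
Ca apfu = 0.40320 × 2.47494 = 0.998.

0.998 Ca apfu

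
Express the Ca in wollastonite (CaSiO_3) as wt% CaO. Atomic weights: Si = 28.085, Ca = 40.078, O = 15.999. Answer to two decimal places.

Molar mass of CaSiO_3 = 1*40.078 + 1*28.085 + 3*15.999 = 116.160 g/mol.
Each formula unit contains 1 Ca, equivalent to 1/1 = 1.0000 mol CaO.
M(CaO) = 1×40.078 + 1×15.999 = 56.077 g/mol.
Mass of CaO per formula unit = 1.0000 × 56.077 = 56.077 g.
CaO wt% = 56.077 / 116.160 × 100 = 48.28%.

48.28 wt%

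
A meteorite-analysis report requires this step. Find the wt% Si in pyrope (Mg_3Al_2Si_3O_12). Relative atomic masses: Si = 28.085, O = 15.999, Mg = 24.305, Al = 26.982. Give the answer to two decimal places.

20.90 mass %

M(Mg_3Al_2Si_3O_12) = 403.122 g/mol.
Si contributes 3 × 28.085 = 84.255 g per mole.
84.255/403.122 = 0.2090 → 20.90%.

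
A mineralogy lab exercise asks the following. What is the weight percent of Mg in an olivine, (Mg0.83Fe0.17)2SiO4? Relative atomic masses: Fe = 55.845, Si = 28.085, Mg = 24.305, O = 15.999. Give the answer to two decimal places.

M((Mg0.83Fe0.17)2SiO4) = 151.415 g/mol.
Mg contributes 1.66 × 24.305 = 40.346 g per mole.
40.346/151.415 = 0.2665 → 26.65%.

26.65 weight percent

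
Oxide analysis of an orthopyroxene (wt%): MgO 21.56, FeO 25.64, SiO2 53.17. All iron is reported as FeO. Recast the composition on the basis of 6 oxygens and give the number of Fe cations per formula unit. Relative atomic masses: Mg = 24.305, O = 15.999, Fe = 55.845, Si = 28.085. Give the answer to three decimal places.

0.804 Fe apfu

21.56 wt% MgO ÷ 40.304 g/mol = 0.53493 mol, giving 0.53493 Mg and 0.53493 O.
25.64 wt% FeO ÷ 71.844 g/mol = 0.35688 mol, giving 0.35688 Fe and 0.35688 O.
53.17 wt% SiO2 ÷ 60.083 g/mol = 0.88494 mol, giving 0.88494 Si and 1.76988 O.
Oxygen sums to 2.66169; scaling by 6/2.66169 = 2.25421 puts the formula on 6 O.
Fe: 0.35688 × 2.25421 = 0.804 atoms per formula unit.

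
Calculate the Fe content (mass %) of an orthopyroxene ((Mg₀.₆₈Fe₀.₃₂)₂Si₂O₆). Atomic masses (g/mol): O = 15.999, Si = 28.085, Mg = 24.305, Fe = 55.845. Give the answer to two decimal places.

16.18 mass %

M((Mg₀.₆₈Fe₀.₃₂)₂Si₂O₆) = 220.960 g/mol.
Fe contributes 0.64 × 55.845 = 35.741 g per mole.
35.741/220.960 = 0.1618 → 16.18%.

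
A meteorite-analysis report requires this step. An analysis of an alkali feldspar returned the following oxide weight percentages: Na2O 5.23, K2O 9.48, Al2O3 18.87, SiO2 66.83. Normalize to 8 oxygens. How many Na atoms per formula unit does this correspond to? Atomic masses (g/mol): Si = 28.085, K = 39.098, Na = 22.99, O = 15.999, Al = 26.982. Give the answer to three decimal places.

5.23 wt% Na2O ÷ 61.979 g/mol = 0.08438 mol, giving 0.16876 Na and 0.08438 O.
9.48 wt% K2O ÷ 94.195 g/mol = 0.10064 mol, giving 0.20128 K and 0.10064 O.
18.87 wt% Al2O3 ÷ 101.961 g/mol = 0.18507 mol, giving 0.37014 Al and 0.55521 O.
66.83 wt% SiO2 ÷ 60.083 g/mol = 1.11229 mol, giving 1.11229 Si and 2.22458 O.
Oxygen sums to 2.96481; scaling by 8/2.96481 = 2.69832 puts the formula on 8 O.
Na: 0.16876 × 2.69832 = 0.455 atoms per formula unit.

0.455 Na apfu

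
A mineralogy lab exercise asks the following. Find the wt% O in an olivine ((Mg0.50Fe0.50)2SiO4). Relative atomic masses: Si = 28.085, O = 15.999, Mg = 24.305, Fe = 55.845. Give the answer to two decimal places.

M((Mg0.50Fe0.50)2SiO4) = 172.231 g/mol.
O contributes 4 × 15.999 = 63.996 g per mole.
63.996/172.231 = 0.3716 → 37.16%.

37.16 weight percent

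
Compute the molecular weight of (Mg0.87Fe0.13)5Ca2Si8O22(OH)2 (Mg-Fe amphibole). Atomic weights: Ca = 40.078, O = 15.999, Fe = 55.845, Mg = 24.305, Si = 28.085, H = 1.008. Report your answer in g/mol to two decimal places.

The formula mass is the sum 4.35×24.305 + 0.65×55.845 + 2×40.078 + 8×28.085 + 24×15.999 + 2×1.008.

832.85 g/mol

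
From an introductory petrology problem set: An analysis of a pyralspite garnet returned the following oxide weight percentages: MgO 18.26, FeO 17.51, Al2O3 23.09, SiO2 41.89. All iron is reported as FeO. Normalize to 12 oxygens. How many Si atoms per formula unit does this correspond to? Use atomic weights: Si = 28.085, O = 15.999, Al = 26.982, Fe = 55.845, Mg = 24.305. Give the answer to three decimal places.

3.020 Si apfu

MgO: 18.26/40.304 = 0.45306 mol → 0.45306 mol Mg, 0.45306 mol O.
FeO: 17.51/71.844 = 0.24372 mol → 0.24372 mol Fe, 0.24372 mol O.
Al2O3: 23.09/101.961 = 0.22646 mol → 0.45292 mol Al, 0.67938 mol O.
SiO2: 41.89/60.083 = 0.69720 mol → 0.69720 mol Si, 1.39440 mol O.
Total oxygen = 2.77056 mol. Normalization factor = 12/2.77056 = 4.33125.
Si per 12 O = 0.69720 × 4.33125 = 3.020.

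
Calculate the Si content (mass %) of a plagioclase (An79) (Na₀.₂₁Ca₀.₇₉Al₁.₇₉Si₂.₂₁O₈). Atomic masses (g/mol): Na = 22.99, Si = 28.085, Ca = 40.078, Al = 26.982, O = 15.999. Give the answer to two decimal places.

22.58 mass %

Molar mass of Na₀.₂₁Ca₀.₇₉Al₁.₇₉Si₂.₂₁O₈: 0.21×22.99 + 0.79×40.078 + 1.79×26.982 + 2.21×28.085 + 8×15.999 = 274.847 g/mol.
Mass of Si per formula unit: 2.21 × 28.085 = 62.068 g.
Weight fraction Si = 62.068 / 274.847 = 0.2258.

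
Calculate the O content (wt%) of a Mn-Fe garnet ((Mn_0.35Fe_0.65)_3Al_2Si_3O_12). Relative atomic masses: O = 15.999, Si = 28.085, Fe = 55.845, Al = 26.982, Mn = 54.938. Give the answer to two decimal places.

Formula mass = 1.05×54.938 + 1.95×55.845 + 2×26.982 + 3×28.085 + 12×15.999 = 496.790 g/mol, of which 191.988 g is O.
So O makes up 191.988/496.790 = 0.3865 of the mass, i.e. 38.65%.

38.65 wt%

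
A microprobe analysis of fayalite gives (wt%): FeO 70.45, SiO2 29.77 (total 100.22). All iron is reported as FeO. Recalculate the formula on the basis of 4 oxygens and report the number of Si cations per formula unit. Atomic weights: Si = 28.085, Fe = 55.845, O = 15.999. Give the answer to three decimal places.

1.005 Si apfu

FeO: 70.45/71.844 = 0.98060 mol → 0.98060 mol Fe, 0.98060 mol O.
SiO2: 29.77/60.083 = 0.49548 mol → 0.49548 mol Si, 0.99096 mol O.
Total oxygen = 1.97156 mol. Normalization factor = 4/1.97156 = 2.02885.
Si per 4 O = 0.49548 × 2.02885 = 1.005.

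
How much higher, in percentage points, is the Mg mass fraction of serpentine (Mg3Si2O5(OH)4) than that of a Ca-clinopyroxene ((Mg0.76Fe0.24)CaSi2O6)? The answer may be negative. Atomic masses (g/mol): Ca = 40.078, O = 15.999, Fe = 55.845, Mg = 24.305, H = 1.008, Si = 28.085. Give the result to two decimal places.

M(Mg3Si2O5(OH)4) = 277.108 g/mol, so wt% Mg = 72.915/277.108 × 100 = 26.31%.
M((Mg0.76Fe0.24)CaSi2O6) = 224.117 g/mol, so wt% Mg = 18.472/224.117 × 100 = 8.24%.
26.31 − 8.24 = 18.07 pp.

18.07 percentage points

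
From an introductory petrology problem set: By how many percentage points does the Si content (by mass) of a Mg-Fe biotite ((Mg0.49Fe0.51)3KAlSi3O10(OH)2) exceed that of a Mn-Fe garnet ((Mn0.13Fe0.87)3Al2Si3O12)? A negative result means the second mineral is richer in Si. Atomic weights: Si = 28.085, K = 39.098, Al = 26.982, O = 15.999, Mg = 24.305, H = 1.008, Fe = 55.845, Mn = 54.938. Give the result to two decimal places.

1.16 percentage points

M((Mg0.49Fe0.51)3KAlSi3O10(OH)2) = 465.510 g/mol, so wt% Si = 84.255/465.510 × 100 = 18.10%.
M((Mn0.13Fe0.87)3Al2Si3O12) = 497.388 g/mol, so wt% Si = 84.255/497.388 × 100 = 16.94%.
18.10 − 16.94 = 1.16 pp.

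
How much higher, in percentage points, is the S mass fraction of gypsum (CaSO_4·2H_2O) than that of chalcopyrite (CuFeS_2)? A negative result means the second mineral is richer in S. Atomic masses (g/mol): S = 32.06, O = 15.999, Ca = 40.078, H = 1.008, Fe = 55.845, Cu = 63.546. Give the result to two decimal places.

-16.32 percentage points

S in CaSO_4·2H_2O: molar mass 172.164 g/mol; 1×32.06 = 32.060 g → 18.62 wt%.
S in CuFeS_2: molar mass 183.511 g/mol; 2×32.06 = 64.120 g → 34.94 wt%.
Difference = 18.62 − 34.94 = -16.32 percentage points.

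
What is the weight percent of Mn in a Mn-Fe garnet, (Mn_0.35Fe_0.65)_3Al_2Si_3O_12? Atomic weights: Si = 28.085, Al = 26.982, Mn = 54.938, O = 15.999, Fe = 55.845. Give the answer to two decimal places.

11.61 mass %

M((Mn_0.35Fe_0.65)_3Al_2Si_3O_12) = 496.790 g/mol.
Mn contributes 1.05 × 54.938 = 57.685 g per mole.
57.685/496.790 = 0.1161 → 11.61%.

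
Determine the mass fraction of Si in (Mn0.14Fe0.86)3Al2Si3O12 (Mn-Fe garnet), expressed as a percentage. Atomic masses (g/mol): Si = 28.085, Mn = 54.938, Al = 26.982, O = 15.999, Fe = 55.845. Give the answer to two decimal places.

16.94 wt%

Molar mass of (Mn0.14Fe0.86)3Al2Si3O12: 0.42*54.938 + 2.58*55.845 + 2*26.982 + 3*28.085 + 12*15.999 = 497.361 g/mol.
Mass of Si per formula unit: 3 × 28.085 = 84.255 g.
Weight fraction Si = 84.255 / 497.361 = 0.1694.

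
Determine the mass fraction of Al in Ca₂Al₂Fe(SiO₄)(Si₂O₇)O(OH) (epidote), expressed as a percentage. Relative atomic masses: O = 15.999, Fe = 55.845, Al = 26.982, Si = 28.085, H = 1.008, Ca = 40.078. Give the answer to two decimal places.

Molar mass of Ca₂Al₂Fe(SiO₄)(Si₂O₇)O(OH): 2*40.078 + 2*26.982 + 1*55.845 + 3*28.085 + 13*15.999 + 1*1.008 = 483.215 g/mol.
Mass of Al per formula unit: 2 × 26.982 = 53.964 g.
Weight fraction Al = 53.964 / 483.215 = 0.1117.

11.17 mass %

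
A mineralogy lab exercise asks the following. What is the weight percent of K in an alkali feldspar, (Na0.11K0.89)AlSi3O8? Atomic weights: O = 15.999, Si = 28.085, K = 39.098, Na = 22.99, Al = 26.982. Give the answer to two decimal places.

12.58 wt%

Molar mass of (Na0.11K0.89)AlSi3O8: 0.11*22.99 + 0.89*39.098 + 1*26.982 + 3*28.085 + 8*15.999 = 276.555 g/mol.
Mass of K per formula unit: 0.89 × 39.098 = 34.797 g.
Weight fraction K = 34.797 / 276.555 = 0.1258.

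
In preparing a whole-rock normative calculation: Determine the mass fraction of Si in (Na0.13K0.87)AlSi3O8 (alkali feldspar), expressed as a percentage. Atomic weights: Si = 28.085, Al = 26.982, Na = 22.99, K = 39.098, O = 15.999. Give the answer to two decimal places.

M((Na0.13K0.87)AlSi3O8) = 276.233 g/mol.
Si contributes 3 × 28.085 = 84.255 g per mole.
84.255/276.233 = 0.3050 → 30.50%.

30.50 mass %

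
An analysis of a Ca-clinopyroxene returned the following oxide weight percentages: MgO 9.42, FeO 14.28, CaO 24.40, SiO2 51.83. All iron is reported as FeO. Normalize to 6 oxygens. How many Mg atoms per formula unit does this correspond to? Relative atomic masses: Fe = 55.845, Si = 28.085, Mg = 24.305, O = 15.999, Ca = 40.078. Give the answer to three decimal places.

0.541 Mg apfu

MgO: 9.42/40.304 = 0.23372 mol → 0.23372 mol Mg, 0.23372 mol O.
FeO: 14.28/71.844 = 0.19876 mol → 0.19876 mol Fe, 0.19876 mol O.
CaO: 24.40/56.077 = 0.43512 mol → 0.43512 mol Ca, 0.43512 mol O.
SiO2: 51.83/60.083 = 0.86264 mol → 0.86264 mol Si, 1.72528 mol O.
Total oxygen = 2.59288 mol. Normalization factor = 6/2.59288 = 2.31403.
Mg per 6 O = 0.23372 × 2.31403 = 0.541.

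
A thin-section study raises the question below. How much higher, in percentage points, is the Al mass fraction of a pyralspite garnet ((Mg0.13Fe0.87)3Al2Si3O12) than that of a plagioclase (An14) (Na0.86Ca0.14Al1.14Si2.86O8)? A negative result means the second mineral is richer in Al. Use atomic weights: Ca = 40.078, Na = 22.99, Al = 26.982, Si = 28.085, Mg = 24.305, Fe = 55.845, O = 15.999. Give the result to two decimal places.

-0.51 percentage points

Al in (Mg0.13Fe0.87)3Al2Si3O12: molar mass 485.441 g/mol; 2×26.982 = 53.964 g → 11.12 wt%.
Al in Na0.86Ca0.14Al1.14Si2.86O8: molar mass 264.457 g/mol; 1.14×26.982 = 30.759 g → 11.63 wt%.
Difference = 11.12 − 11.63 = -0.51 percentage points.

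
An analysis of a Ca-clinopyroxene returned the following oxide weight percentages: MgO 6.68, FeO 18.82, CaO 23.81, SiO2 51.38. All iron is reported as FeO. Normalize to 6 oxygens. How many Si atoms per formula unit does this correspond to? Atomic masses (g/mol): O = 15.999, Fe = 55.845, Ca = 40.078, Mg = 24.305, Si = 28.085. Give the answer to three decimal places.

2.002 Si apfu

6.68 wt% MgO ÷ 40.304 g/mol = 0.16574 mol, giving 0.16574 Mg and 0.16574 O.
18.82 wt% FeO ÷ 71.844 g/mol = 0.26196 mol, giving 0.26196 Fe and 0.26196 O.
23.81 wt% CaO ÷ 56.077 g/mol = 0.42459 mol, giving 0.42459 Ca and 0.42459 O.
51.38 wt% SiO2 ÷ 60.083 g/mol = 0.85515 mol, giving 0.85515 Si and 1.71030 O.
Oxygen sums to 2.56259; scaling by 6/2.56259 = 2.34138 puts the formula on 6 O.
Si: 0.85515 × 2.34138 = 2.002 atoms per formula unit.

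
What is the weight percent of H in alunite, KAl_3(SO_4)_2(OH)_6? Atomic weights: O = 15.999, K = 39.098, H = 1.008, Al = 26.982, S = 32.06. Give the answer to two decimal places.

M(KAl_3(SO_4)_2(OH)_6) = 414.198 g/mol.
H contributes 6 × 1.008 = 6.048 g per mole.
6.048/414.198 = 0.0146 → 1.46%.

1.46 mass %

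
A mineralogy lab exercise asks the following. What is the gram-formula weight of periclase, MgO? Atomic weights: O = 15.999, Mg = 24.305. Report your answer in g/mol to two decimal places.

M = 1×24.305 + 1×15.999

40.30 g/mol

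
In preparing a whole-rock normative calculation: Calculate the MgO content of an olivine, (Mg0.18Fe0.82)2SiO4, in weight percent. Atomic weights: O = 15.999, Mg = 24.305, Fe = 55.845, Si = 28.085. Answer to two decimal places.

7.54 wt%

Formula mass = 192.417 g/mol.
0.36 Mg → 0.3600 mol MgO per formula unit; M(MgO) = 40.304, so MgO mass = 14.509 g.
14.509/192.417 × 100 = 7.54 wt%.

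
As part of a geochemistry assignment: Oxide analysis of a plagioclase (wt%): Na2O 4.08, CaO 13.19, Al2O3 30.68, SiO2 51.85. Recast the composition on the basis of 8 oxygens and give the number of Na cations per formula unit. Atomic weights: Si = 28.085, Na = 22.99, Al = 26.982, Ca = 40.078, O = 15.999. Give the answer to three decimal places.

0.360 Na apfu

4.08 wt% Na2O ÷ 61.979 g/mol = 0.06583 mol, giving 0.13166 Na and 0.06583 O.
13.19 wt% CaO ÷ 56.077 g/mol = 0.23521 mol, giving 0.23521 Ca and 0.23521 O.
30.68 wt% Al2O3 ÷ 101.961 g/mol = 0.30090 mol, giving 0.60180 Al and 0.90270 O.
51.85 wt% SiO2 ÷ 60.083 g/mol = 0.86297 mol, giving 0.86297 Si and 1.72594 O.
Oxygen sums to 2.92968; scaling by 8/2.92968 = 2.73067 puts the formula on 8 O.
Na: 0.13166 × 2.73067 = 0.360 atoms per formula unit.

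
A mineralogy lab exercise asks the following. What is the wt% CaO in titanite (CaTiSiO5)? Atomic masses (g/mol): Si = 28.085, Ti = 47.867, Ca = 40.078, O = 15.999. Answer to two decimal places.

28.61 wt%

Molar mass of CaTiSiO5 = 1*40.078 + 1*47.867 + 1*28.085 + 5*15.999 = 196.025 g/mol.
Each formula unit contains 1 Ca, equivalent to 1/1 = 1.0000 mol CaO.
M(CaO) = 1×40.078 + 1×15.999 = 56.077 g/mol.
Mass of CaO per formula unit = 1.0000 × 56.077 = 56.077 g.
CaO wt% = 56.077 / 196.025 × 100 = 28.61%.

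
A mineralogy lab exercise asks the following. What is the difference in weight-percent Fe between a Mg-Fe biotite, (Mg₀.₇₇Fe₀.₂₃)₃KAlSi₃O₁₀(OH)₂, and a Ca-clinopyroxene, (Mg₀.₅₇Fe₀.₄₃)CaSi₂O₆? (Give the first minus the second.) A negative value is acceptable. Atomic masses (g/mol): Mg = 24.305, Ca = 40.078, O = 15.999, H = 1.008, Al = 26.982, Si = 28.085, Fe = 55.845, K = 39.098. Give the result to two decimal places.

-1.66 percentage points

First mineral: 38.533 g Fe in 439.017 g formula = 8.78 wt% Fe.
Second mineral: 24.013 g Fe in 230.109 g formula = 10.44 wt% Fe.
8.78% − 10.44% gives a difference of -1.66 percentage points.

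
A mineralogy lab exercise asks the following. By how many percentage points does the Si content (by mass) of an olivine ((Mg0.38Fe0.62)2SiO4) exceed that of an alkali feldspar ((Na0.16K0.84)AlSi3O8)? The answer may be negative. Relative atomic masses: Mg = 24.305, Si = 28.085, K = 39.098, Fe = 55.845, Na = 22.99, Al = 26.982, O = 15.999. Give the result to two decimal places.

-14.93 percentage points

M((Mg0.38Fe0.62)2SiO4) = 179.801 g/mol, so wt% Si = 28.085/179.801 × 100 = 15.62%.
M((Na0.16K0.84)AlSi3O8) = 275.750 g/mol, so wt% Si = 84.255/275.750 × 100 = 30.55%.
15.62 − 30.55 = -14.93 pp.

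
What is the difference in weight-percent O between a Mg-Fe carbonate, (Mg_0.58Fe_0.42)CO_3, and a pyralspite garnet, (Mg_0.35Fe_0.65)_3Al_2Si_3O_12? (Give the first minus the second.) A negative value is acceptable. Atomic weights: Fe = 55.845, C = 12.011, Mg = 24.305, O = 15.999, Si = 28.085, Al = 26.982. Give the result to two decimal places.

7.88 percentage points

First mineral: 47.997 g O in 97.560 g formula = 49.20 wt% O.
Second mineral: 191.988 g O in 464.625 g formula = 41.32 wt% O.
49.20% − 41.32% gives a difference of 7.88 percentage points.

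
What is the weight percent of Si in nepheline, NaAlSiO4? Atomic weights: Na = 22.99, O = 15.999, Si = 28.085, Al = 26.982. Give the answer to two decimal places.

Formula mass = 1·22.99 + 1·26.982 + 1·28.085 + 4·15.999 = 142.053 g/mol, of which 28.085 g is Si.
So Si makes up 28.085/142.053 = 0.1977 of the mass, i.e. 19.77%.

19.77 weight percent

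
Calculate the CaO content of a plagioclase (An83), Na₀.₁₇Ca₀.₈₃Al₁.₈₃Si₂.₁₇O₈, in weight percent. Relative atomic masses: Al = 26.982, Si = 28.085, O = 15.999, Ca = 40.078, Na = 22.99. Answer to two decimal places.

M(Na₀.₁₇Ca₀.₈₃Al₁.₈₃Si₂.₁₇O₈) = 275.487 g/mol; M(CaO) = 56.077 g/mol.
Moles CaO per formula unit = 0.83 Ca ÷ 1 = 0.8300.
CaO fraction = (0.8300 × 56.077) / 275.487 = 46.544/275.487 = 0.1690.

16.90 wt%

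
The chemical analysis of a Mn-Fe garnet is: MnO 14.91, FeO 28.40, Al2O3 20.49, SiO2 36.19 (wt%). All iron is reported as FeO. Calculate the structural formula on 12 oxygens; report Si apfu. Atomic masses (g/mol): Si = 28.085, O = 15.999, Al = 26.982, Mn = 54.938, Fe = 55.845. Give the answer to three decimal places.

2.995 Si apfu

MnO (M=70.937): mol = 0.21019; Mn = 0.21019, O = 0.21019.
FeO (M=71.844): mol = 0.39530; Fe = 0.39530, O = 0.39530.
Al2O3 (M=101.961): mol = 0.20096; Al = 0.40192, O = 0.60288.
SiO2 (M=60.083): mol = 0.60233; Si = 0.60233, O = 1.20466.
ΣO = 2.41303; factor = 12/ΣO = 4.97300.
Si apfu = 0.60233 × 4.97300 = 2.995.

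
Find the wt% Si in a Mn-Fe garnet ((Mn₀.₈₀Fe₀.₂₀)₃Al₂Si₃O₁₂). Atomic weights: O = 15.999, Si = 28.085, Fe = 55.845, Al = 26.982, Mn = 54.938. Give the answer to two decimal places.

17.00 wt%

M((Mn₀.₈₀Fe₀.₂₀)₃Al₂Si₃O₁₂) = 495.565 g/mol.
Si contributes 3 × 28.085 = 84.255 g per mole.
84.255/495.565 = 0.1700 → 17.00%.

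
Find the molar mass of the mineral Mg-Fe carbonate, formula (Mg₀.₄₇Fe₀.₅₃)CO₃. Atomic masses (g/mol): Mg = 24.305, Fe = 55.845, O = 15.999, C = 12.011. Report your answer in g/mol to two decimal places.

The formula mass is the sum 0.47(24.305) + 0.53(55.845) + 1(12.011) + 3(15.999).

101.03 g/mol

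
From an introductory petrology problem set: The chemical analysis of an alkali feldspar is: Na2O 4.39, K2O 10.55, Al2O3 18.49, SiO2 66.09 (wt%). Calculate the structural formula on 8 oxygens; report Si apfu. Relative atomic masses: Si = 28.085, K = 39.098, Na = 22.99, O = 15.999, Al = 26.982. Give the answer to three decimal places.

3.007 Si apfu

Na2O: 4.39/61.979 = 0.07083 mol → 0.14166 mol Na, 0.07083 mol O.
K2O: 10.55/94.195 = 0.11200 mol → 0.22400 mol K, 0.11200 mol O.
Al2O3: 18.49/101.961 = 0.18134 mol → 0.36268 mol Al, 0.54402 mol O.
SiO2: 66.09/60.083 = 1.09998 mol → 1.09998 mol Si, 2.19996 mol O.
Total oxygen = 2.92681 mol. Normalization factor = 8/2.92681 = 2.73335.
Si per 8 O = 1.09998 × 2.73335 = 3.007.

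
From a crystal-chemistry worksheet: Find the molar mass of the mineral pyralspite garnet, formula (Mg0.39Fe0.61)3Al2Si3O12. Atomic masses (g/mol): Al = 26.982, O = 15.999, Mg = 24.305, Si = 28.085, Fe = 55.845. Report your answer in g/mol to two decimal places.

M = 1.17·24.305 + 1.83·55.845 + 2·26.982 + 3·28.085 + 12·15.999

460.84 g/mol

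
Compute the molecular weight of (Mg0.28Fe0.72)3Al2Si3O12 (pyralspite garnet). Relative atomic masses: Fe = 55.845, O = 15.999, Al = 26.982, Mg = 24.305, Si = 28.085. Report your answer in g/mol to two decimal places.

471.25 g/mol

Mg: 0.84 × 24.305 = 20.4162
Fe: 2.16 × 55.845 = 120.6252
Al: 2 × 26.982 = 53.9640
Si: 3 × 28.085 = 84.2550
O: 12 × 15.999 = 191.9880
Summing the contributions gives the formula mass.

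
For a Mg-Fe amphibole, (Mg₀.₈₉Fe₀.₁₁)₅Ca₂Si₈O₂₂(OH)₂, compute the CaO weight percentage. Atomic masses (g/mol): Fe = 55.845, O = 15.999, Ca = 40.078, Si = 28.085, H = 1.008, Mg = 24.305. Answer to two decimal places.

Molar mass of (Mg₀.₈₉Fe₀.₁₁)₅Ca₂Si₈O₂₂(OH)₂ = 4.45×24.305 + 0.55×55.845 + 2×40.078 + 8×28.085 + 24×15.999 + 2×1.008 = 829.700 g/mol.
Each formula unit contains 2 Ca, equivalent to 2/1 = 2.0000 mol CaO.
M(CaO) = 1×40.078 + 1×15.999 = 56.077 g/mol.
Mass of CaO per formula unit = 2.0000 × 56.077 = 112.154 g.
CaO wt% = 112.154 / 829.700 × 100 = 13.52%.

13.52 wt%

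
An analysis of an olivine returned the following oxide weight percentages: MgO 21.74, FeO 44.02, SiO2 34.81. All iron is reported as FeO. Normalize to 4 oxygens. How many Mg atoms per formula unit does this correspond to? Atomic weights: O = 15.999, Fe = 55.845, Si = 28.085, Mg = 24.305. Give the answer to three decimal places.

MgO (M=40.304): mol = 0.53940; Mg = 0.53940, O = 0.53940.
FeO (M=71.844): mol = 0.61272; Fe = 0.61272, O = 0.61272.
SiO2 (M=60.083): mol = 0.57937; Si = 0.57937, O = 1.15874.
ΣO = 2.31086; factor = 4/ΣO = 1.73096.
Mg apfu = 0.53940 × 1.73096 = 0.934.

0.934 Mg apfu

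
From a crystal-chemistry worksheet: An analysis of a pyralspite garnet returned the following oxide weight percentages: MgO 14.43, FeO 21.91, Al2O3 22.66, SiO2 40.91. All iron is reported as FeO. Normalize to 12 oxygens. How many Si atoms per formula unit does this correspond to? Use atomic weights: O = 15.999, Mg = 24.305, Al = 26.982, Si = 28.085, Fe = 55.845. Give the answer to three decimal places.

MgO (M=40.304): mol = 0.35803; Mg = 0.35803, O = 0.35803.
FeO (M=71.844): mol = 0.30497; Fe = 0.30497, O = 0.30497.
Al2O3 (M=101.961): mol = 0.22224; Al = 0.44448, O = 0.66672.
SiO2 (M=60.083): mol = 0.68089; Si = 0.68089, O = 1.36178.
ΣO = 2.69150; factor = 12/ΣO = 4.45848.
Si apfu = 0.68089 × 4.45848 = 3.036.

3.036 Si apfu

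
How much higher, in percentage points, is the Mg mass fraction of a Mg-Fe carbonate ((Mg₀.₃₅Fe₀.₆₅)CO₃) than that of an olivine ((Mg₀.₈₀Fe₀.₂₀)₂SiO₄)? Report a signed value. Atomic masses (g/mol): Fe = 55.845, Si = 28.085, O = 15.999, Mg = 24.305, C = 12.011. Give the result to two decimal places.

-17.25 percentage points

First mineral: 8.507 g Mg in 104.814 g formula = 8.12 wt% Mg.
Second mineral: 38.888 g Mg in 153.307 g formula = 25.37 wt% Mg.
8.12% − 25.37% gives a difference of -17.25 percentage points.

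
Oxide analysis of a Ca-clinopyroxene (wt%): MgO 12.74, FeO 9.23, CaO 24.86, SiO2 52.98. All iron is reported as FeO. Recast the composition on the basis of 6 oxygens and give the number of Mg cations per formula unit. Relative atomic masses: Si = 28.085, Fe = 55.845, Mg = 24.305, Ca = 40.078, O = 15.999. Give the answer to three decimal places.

MgO: 12.74/40.304 = 0.31610 mol → 0.31610 mol Mg, 0.31610 mol O.
FeO: 9.23/71.844 = 0.12847 mol → 0.12847 mol Fe, 0.12847 mol O.
CaO: 24.86/56.077 = 0.44332 mol → 0.44332 mol Ca, 0.44332 mol O.
SiO2: 52.98/60.083 = 0.88178 mol → 0.88178 mol Si, 1.76356 mol O.
Total oxygen = 2.65145 mol. Normalization factor = 6/2.65145 = 2.26291.
Mg per 6 O = 0.31610 × 2.26291 = 0.715.

0.715 Mg apfu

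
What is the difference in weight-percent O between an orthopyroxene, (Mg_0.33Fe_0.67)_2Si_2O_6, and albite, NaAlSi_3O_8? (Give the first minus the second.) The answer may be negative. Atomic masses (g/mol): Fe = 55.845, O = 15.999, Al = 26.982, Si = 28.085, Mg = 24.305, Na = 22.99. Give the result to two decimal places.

-9.31 percentage points

First mineral: 95.994 g O in 243.038 g formula = 39.50 wt% O.
Second mineral: 127.992 g O in 262.219 g formula = 48.81 wt% O.
39.50% − 48.81% gives a difference of -9.31 percentage points.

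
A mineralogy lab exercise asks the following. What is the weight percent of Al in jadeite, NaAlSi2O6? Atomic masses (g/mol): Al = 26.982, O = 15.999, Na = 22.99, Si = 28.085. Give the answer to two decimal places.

Formula mass = 1×22.99 + 1×26.982 + 2×28.085 + 6×15.999 = 202.136 g/mol, of which 26.982 g is Al.
So Al makes up 26.982/202.136 = 0.1335 of the mass, i.e. 13.35%.

13.35 weight percent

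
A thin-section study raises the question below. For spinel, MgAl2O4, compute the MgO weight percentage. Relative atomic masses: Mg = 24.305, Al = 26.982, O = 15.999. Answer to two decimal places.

28.33 wt%

Formula mass = 142.265 g/mol.
1 Mg → 1.0000 mol MgO per formula unit; M(MgO) = 40.304, so MgO mass = 40.304 g.
40.304/142.265 × 100 = 28.33 wt%.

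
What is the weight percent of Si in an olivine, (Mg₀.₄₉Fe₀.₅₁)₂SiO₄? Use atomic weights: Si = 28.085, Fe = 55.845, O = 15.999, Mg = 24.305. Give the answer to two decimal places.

16.25 weight percent

Molar mass of (Mg₀.₄₉Fe₀.₅₁)₂SiO₄: 0.98×24.305 + 1.02×55.845 + 1×28.085 + 4×15.999 = 172.862 g/mol.
Mass of Si per formula unit: 1 × 28.085 = 28.085 g.
Weight fraction Si = 28.085 / 172.862 = 0.1625.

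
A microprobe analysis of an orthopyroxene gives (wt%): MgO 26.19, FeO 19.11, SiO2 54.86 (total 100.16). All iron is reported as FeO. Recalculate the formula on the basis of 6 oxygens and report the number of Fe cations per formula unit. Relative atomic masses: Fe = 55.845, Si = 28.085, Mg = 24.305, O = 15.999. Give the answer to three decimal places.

MgO (M=40.304): mol = 0.64981; Mg = 0.64981, O = 0.64981.
FeO (M=71.844): mol = 0.26599; Fe = 0.26599, O = 0.26599.
SiO2 (M=60.083): mol = 0.91307; Si = 0.91307, O = 1.82614.
ΣO = 2.74194; factor = 6/ΣO = 2.18823.
Fe apfu = 0.26599 × 2.18823 = 0.582.

0.582 Fe apfu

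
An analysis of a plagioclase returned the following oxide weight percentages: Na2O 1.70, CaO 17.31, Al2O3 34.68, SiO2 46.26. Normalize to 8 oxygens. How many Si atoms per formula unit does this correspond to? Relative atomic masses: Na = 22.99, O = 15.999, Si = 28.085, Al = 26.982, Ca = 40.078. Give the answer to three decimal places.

2.127 Si apfu

1.70 wt% Na2O ÷ 61.979 g/mol = 0.02743 mol, giving 0.05486 Na and 0.02743 O.
17.31 wt% CaO ÷ 56.077 g/mol = 0.30868 mol, giving 0.30868 Ca and 0.30868 O.
34.68 wt% Al2O3 ÷ 101.961 g/mol = 0.34013 mol, giving 0.68026 Al and 1.02039 O.
46.26 wt% SiO2 ÷ 60.083 g/mol = 0.76993 mol, giving 0.76993 Si and 1.53986 O.
Oxygen sums to 2.89636; scaling by 8/2.89636 = 2.76209 puts the formula on 8 O.
Si: 0.76993 × 2.76209 = 2.127 atoms per formula unit.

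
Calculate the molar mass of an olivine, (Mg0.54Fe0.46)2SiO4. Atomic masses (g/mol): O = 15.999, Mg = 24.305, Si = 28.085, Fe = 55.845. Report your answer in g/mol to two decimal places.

Mg: 1.08 × 24.305 = 26.2494
Fe: 0.92 × 55.845 = 51.3774
Si: 1 × 28.085 = 28.0850
O: 4 × 15.999 = 63.9960
Summing the contributions gives the formula mass.

169.71 g/mol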